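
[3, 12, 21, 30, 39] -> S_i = 3 + 9*i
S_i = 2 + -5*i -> [2, -3, -8, -13, -18]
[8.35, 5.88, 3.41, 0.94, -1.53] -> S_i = 8.35 + -2.47*i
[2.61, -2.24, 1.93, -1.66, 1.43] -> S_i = 2.61*(-0.86)^i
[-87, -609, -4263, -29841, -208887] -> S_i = -87*7^i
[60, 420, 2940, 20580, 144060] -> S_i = 60*7^i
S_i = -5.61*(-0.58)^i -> [-5.61, 3.25, -1.89, 1.09, -0.63]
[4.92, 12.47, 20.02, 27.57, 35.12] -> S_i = 4.92 + 7.55*i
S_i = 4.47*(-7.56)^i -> [4.47, -33.79, 255.48, -1931.4, 14601.41]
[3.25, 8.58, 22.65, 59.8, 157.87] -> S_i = 3.25*2.64^i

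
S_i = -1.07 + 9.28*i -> [-1.07, 8.21, 17.49, 26.77, 36.05]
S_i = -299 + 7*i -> [-299, -292, -285, -278, -271]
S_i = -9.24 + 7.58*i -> [-9.24, -1.66, 5.92, 13.5, 21.08]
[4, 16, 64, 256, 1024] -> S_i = 4*4^i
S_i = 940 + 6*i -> [940, 946, 952, 958, 964]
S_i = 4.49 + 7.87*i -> [4.49, 12.36, 20.23, 28.1, 35.97]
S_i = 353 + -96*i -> [353, 257, 161, 65, -31]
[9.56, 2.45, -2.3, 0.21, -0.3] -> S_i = Random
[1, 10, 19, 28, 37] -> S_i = 1 + 9*i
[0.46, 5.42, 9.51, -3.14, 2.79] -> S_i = Random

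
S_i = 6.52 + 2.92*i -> [6.52, 9.44, 12.36, 15.28, 18.2]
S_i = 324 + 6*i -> [324, 330, 336, 342, 348]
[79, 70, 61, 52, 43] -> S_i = 79 + -9*i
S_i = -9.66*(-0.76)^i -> [-9.66, 7.34, -5.58, 4.24, -3.22]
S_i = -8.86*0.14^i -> [-8.86, -1.24, -0.17, -0.02, -0.0]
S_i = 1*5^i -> [1, 5, 25, 125, 625]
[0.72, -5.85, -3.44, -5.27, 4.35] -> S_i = Random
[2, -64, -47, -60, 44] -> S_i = Random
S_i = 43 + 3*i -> [43, 46, 49, 52, 55]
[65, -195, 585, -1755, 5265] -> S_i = 65*-3^i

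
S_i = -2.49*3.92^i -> [-2.49, -9.76, -38.26, -149.99, -587.95]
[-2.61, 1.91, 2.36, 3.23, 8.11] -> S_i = Random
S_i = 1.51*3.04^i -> [1.51, 4.59, 13.95, 42.42, 128.96]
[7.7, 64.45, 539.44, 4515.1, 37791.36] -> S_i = 7.70*8.37^i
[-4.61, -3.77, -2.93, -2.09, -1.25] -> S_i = -4.61 + 0.84*i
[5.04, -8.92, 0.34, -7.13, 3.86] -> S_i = Random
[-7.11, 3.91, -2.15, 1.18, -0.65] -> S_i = -7.11*(-0.55)^i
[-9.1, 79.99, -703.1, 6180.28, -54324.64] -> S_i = -9.10*(-8.79)^i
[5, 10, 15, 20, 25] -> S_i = 5 + 5*i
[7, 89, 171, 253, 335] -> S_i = 7 + 82*i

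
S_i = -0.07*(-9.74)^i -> [-0.07, 0.68, -6.64, 64.68, -629.99]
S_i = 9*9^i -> [9, 81, 729, 6561, 59049]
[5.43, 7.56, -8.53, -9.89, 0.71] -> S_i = Random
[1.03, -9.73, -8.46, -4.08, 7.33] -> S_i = Random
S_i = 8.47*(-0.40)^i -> [8.47, -3.39, 1.36, -0.54, 0.22]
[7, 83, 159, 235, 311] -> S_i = 7 + 76*i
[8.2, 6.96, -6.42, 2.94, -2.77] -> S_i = Random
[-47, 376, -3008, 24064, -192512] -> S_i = -47*-8^i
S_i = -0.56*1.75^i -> [-0.56, -0.98, -1.72, -3.0, -5.25]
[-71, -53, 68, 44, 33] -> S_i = Random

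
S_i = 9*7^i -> [9, 63, 441, 3087, 21609]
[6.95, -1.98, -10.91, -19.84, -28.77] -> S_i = 6.95 + -8.93*i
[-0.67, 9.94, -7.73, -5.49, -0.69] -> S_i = Random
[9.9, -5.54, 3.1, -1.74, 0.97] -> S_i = 9.90*(-0.56)^i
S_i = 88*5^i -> [88, 440, 2200, 11000, 55000]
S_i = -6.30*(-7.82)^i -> [-6.3, 49.27, -385.26, 3012.73, -23559.58]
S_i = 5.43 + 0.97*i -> [5.43, 6.4, 7.37, 8.34, 9.31]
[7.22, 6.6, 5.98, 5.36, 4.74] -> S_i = 7.22 + -0.62*i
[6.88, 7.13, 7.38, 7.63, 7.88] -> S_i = 6.88 + 0.25*i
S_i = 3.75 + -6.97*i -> [3.75, -3.22, -10.19, -17.16, -24.13]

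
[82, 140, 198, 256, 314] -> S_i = 82 + 58*i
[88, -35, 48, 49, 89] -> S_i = Random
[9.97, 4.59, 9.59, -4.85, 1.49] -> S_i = Random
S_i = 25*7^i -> [25, 175, 1225, 8575, 60025]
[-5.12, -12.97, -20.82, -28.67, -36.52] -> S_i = -5.12 + -7.85*i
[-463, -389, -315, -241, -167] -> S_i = -463 + 74*i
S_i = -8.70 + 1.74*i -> [-8.7, -6.96, -5.22, -3.48, -1.74]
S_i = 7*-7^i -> [7, -49, 343, -2401, 16807]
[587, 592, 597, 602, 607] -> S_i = 587 + 5*i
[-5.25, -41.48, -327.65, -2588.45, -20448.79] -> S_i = -5.25*7.90^i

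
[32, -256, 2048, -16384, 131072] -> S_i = 32*-8^i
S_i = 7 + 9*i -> [7, 16, 25, 34, 43]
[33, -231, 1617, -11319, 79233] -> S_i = 33*-7^i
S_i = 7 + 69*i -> [7, 76, 145, 214, 283]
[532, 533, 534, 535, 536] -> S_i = 532 + 1*i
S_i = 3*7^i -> [3, 21, 147, 1029, 7203]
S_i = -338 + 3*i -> [-338, -335, -332, -329, -326]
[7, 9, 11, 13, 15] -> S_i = 7 + 2*i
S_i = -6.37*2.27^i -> [-6.37, -14.46, -32.82, -74.51, -169.14]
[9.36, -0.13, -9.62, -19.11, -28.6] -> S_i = 9.36 + -9.49*i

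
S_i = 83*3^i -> [83, 249, 747, 2241, 6723]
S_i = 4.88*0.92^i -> [4.88, 4.49, 4.13, 3.8, 3.5]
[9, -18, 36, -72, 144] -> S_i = 9*-2^i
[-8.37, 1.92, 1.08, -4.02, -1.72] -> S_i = Random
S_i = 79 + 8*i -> [79, 87, 95, 103, 111]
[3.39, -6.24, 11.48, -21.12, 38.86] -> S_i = 3.39*(-1.84)^i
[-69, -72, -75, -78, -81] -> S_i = -69 + -3*i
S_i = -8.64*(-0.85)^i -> [-8.64, 7.34, -6.24, 5.31, -4.51]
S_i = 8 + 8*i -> [8, 16, 24, 32, 40]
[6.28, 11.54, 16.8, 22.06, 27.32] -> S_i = 6.28 + 5.26*i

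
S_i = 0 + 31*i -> [0, 31, 62, 93, 124]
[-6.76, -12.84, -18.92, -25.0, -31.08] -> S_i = -6.76 + -6.08*i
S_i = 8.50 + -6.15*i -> [8.5, 2.35, -3.8, -9.95, -16.1]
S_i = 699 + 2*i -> [699, 701, 703, 705, 707]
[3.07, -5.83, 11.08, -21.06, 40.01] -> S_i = 3.07*(-1.90)^i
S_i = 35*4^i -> [35, 140, 560, 2240, 8960]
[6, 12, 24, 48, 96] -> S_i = 6*2^i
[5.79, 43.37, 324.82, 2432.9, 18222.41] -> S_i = 5.79*7.49^i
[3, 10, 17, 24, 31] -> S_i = 3 + 7*i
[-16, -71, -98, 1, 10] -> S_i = Random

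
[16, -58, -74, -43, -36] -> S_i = Random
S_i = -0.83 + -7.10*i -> [-0.83, -7.93, -15.03, -22.13, -29.23]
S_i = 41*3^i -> [41, 123, 369, 1107, 3321]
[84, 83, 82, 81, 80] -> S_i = 84 + -1*i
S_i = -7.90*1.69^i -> [-7.9, -13.35, -22.56, -38.13, -64.44]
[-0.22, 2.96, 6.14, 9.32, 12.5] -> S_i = -0.22 + 3.18*i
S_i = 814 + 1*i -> [814, 815, 816, 817, 818]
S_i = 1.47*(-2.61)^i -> [1.47, -3.84, 10.01, -26.14, 68.21]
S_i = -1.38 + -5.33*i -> [-1.38, -6.71, -12.04, -17.37, -22.7]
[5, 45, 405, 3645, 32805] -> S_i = 5*9^i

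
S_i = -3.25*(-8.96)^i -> [-3.25, 29.12, -260.92, 2337.8, -20946.69]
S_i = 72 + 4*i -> [72, 76, 80, 84, 88]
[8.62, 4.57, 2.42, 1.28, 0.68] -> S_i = 8.62*0.53^i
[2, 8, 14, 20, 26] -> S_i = 2 + 6*i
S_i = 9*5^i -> [9, 45, 225, 1125, 5625]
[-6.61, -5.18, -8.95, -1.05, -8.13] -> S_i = Random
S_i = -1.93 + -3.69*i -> [-1.93, -5.62, -9.31, -13.0, -16.69]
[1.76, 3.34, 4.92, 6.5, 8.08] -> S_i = 1.76 + 1.58*i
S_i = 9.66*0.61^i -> [9.66, 5.89, 3.59, 2.19, 1.34]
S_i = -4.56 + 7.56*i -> [-4.56, 3.0, 10.56, 18.12, 25.68]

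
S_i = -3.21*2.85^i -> [-3.21, -9.15, -26.07, -74.31, -211.78]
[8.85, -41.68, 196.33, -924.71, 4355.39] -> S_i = 8.85*(-4.71)^i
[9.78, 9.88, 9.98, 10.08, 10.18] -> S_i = 9.78*1.01^i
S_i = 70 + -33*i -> [70, 37, 4, -29, -62]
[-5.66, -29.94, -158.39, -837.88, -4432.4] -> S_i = -5.66*5.29^i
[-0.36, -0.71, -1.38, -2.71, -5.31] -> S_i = -0.36*1.96^i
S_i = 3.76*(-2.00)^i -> [3.76, -7.52, 15.04, -30.08, 60.16]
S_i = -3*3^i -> [-3, -9, -27, -81, -243]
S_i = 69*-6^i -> [69, -414, 2484, -14904, 89424]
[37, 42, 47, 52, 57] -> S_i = 37 + 5*i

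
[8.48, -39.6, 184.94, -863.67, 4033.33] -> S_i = 8.48*(-4.67)^i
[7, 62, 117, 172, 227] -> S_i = 7 + 55*i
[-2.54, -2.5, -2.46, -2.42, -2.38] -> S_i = -2.54 + 0.04*i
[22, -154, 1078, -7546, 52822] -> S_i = 22*-7^i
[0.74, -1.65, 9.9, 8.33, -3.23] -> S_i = Random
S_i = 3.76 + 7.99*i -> [3.76, 11.75, 19.74, 27.73, 35.72]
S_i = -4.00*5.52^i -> [-4.0, -22.08, -121.88, -672.79, -3713.78]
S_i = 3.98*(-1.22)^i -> [3.98, -4.86, 5.92, -7.23, 8.82]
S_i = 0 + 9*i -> [0, 9, 18, 27, 36]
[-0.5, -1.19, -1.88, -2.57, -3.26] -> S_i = -0.50 + -0.69*i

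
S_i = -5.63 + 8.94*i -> [-5.63, 3.31, 12.25, 21.19, 30.13]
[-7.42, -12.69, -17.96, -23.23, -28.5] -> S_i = -7.42 + -5.27*i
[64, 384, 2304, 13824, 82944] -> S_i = 64*6^i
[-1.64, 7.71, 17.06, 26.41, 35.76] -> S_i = -1.64 + 9.35*i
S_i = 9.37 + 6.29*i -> [9.37, 15.66, 21.95, 28.24, 34.53]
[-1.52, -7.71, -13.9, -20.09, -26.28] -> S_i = -1.52 + -6.19*i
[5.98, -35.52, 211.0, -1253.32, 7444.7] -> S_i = 5.98*(-5.94)^i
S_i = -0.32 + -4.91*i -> [-0.32, -5.23, -10.14, -15.05, -19.96]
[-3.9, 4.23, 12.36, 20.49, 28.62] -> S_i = -3.90 + 8.13*i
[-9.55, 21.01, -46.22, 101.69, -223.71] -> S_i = -9.55*(-2.20)^i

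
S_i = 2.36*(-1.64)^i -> [2.36, -3.87, 6.35, -10.41, 17.07]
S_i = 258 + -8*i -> [258, 250, 242, 234, 226]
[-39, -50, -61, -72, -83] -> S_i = -39 + -11*i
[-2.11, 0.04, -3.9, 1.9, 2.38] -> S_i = Random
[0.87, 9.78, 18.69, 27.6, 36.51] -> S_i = 0.87 + 8.91*i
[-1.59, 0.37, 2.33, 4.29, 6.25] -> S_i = -1.59 + 1.96*i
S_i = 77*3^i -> [77, 231, 693, 2079, 6237]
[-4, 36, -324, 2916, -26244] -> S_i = -4*-9^i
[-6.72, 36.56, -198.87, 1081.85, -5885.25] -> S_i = -6.72*(-5.44)^i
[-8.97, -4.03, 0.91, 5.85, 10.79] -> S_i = -8.97 + 4.94*i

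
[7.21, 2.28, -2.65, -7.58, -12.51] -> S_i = 7.21 + -4.93*i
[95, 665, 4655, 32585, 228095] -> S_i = 95*7^i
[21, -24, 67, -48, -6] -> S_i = Random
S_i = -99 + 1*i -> [-99, -98, -97, -96, -95]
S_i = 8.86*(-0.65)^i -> [8.86, -5.76, 3.74, -2.43, 1.58]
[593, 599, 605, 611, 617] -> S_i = 593 + 6*i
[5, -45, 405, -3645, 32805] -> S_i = 5*-9^i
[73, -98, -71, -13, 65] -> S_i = Random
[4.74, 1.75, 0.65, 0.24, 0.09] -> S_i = 4.74*0.37^i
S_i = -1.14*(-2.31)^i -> [-1.14, 2.63, -6.08, 14.05, -32.46]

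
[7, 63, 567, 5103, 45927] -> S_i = 7*9^i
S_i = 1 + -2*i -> [1, -1, -3, -5, -7]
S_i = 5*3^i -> [5, 15, 45, 135, 405]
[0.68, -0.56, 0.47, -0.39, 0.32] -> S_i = 0.68*(-0.83)^i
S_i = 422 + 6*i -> [422, 428, 434, 440, 446]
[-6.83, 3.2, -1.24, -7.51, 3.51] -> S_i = Random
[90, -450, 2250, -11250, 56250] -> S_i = 90*-5^i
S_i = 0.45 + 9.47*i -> [0.45, 9.92, 19.39, 28.86, 38.33]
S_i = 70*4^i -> [70, 280, 1120, 4480, 17920]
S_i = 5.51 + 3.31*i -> [5.51, 8.82, 12.13, 15.44, 18.75]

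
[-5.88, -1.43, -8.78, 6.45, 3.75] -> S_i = Random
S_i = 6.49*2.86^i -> [6.49, 18.56, 53.09, 151.82, 434.22]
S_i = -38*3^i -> [-38, -114, -342, -1026, -3078]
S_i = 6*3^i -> [6, 18, 54, 162, 486]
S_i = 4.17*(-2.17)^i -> [4.17, -9.05, 19.64, -42.61, 92.46]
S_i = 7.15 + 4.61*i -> [7.15, 11.76, 16.37, 20.98, 25.59]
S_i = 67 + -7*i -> [67, 60, 53, 46, 39]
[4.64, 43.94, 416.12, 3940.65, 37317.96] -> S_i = 4.64*9.47^i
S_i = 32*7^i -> [32, 224, 1568, 10976, 76832]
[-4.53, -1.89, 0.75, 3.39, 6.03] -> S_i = -4.53 + 2.64*i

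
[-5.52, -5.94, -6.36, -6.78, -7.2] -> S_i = -5.52 + -0.42*i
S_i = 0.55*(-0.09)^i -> [0.55, -0.05, 0.0, -0.0, 0.0]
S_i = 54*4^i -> [54, 216, 864, 3456, 13824]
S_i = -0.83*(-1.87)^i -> [-0.83, 1.55, -2.9, 5.43, -10.15]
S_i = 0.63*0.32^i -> [0.63, 0.2, 0.06, 0.02, 0.01]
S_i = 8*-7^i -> [8, -56, 392, -2744, 19208]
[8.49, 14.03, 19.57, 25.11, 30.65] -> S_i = 8.49 + 5.54*i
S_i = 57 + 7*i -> [57, 64, 71, 78, 85]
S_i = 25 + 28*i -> [25, 53, 81, 109, 137]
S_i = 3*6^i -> [3, 18, 108, 648, 3888]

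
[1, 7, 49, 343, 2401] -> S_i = 1*7^i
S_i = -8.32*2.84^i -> [-8.32, -23.63, -67.11, -190.58, -541.25]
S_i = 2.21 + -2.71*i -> [2.21, -0.5, -3.21, -5.92, -8.63]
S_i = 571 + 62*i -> [571, 633, 695, 757, 819]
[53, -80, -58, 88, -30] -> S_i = Random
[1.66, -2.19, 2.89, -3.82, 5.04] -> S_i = 1.66*(-1.32)^i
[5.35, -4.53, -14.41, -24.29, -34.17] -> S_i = 5.35 + -9.88*i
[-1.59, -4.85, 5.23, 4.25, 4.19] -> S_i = Random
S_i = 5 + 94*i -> [5, 99, 193, 287, 381]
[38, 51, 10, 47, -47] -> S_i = Random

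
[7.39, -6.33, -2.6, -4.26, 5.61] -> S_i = Random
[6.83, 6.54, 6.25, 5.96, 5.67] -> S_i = 6.83 + -0.29*i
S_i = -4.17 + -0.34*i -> [-4.17, -4.51, -4.85, -5.19, -5.53]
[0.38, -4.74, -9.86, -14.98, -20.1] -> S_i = 0.38 + -5.12*i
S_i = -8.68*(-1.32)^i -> [-8.68, 11.46, -15.12, 19.96, -26.35]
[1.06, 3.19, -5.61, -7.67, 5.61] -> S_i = Random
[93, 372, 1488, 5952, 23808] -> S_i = 93*4^i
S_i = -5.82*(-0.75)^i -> [-5.82, 4.36, -3.27, 2.46, -1.84]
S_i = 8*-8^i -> [8, -64, 512, -4096, 32768]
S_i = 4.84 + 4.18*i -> [4.84, 9.02, 13.2, 17.38, 21.56]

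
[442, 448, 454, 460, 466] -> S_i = 442 + 6*i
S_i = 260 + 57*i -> [260, 317, 374, 431, 488]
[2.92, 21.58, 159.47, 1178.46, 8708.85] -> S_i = 2.92*7.39^i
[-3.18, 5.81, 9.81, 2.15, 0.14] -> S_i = Random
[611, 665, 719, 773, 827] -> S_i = 611 + 54*i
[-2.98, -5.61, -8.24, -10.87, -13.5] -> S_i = -2.98 + -2.63*i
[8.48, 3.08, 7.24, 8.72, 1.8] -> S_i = Random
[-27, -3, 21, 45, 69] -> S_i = -27 + 24*i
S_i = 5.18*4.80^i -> [5.18, 24.86, 119.35, 572.87, 2749.76]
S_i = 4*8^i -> [4, 32, 256, 2048, 16384]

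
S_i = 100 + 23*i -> [100, 123, 146, 169, 192]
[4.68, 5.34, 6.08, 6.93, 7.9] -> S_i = 4.68*1.14^i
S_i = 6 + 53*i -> [6, 59, 112, 165, 218]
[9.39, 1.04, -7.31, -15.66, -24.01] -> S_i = 9.39 + -8.35*i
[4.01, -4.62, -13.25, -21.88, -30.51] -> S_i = 4.01 + -8.63*i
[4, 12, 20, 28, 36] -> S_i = 4 + 8*i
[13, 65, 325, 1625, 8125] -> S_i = 13*5^i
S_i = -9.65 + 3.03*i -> [-9.65, -6.62, -3.59, -0.56, 2.47]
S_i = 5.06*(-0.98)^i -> [5.06, -4.96, 4.86, -4.76, 4.67]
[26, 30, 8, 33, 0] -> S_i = Random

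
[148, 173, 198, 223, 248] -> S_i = 148 + 25*i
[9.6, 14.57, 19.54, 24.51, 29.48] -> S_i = 9.60 + 4.97*i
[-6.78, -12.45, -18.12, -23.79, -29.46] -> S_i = -6.78 + -5.67*i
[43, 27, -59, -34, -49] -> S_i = Random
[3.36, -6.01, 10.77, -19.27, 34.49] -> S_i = 3.36*(-1.79)^i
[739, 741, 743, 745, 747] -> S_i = 739 + 2*i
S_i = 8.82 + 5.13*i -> [8.82, 13.95, 19.08, 24.21, 29.34]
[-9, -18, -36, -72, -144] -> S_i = -9*2^i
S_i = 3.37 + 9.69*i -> [3.37, 13.06, 22.75, 32.44, 42.13]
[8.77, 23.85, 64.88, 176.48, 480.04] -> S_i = 8.77*2.72^i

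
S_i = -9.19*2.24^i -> [-9.19, -20.59, -46.11, -103.29, -231.37]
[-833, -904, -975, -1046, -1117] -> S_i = -833 + -71*i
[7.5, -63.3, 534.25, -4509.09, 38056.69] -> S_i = 7.50*(-8.44)^i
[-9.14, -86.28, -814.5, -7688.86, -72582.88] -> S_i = -9.14*9.44^i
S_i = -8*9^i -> [-8, -72, -648, -5832, -52488]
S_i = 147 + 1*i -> [147, 148, 149, 150, 151]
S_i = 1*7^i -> [1, 7, 49, 343, 2401]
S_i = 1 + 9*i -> [1, 10, 19, 28, 37]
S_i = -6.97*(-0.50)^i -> [-6.97, 3.48, -1.74, 0.87, -0.44]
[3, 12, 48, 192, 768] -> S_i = 3*4^i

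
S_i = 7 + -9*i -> [7, -2, -11, -20, -29]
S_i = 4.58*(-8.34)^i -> [4.58, -38.2, 318.56, -2656.83, 22157.96]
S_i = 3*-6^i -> [3, -18, 108, -648, 3888]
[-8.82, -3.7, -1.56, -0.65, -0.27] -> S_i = -8.82*0.42^i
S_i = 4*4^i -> [4, 16, 64, 256, 1024]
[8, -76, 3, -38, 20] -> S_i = Random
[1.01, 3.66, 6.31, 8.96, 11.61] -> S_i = 1.01 + 2.65*i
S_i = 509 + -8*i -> [509, 501, 493, 485, 477]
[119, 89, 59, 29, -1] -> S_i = 119 + -30*i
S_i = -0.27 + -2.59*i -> [-0.27, -2.86, -5.45, -8.04, -10.63]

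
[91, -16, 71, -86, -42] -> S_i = Random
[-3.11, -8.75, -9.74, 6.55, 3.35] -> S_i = Random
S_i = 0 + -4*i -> [0, -4, -8, -12, -16]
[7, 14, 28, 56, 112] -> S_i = 7*2^i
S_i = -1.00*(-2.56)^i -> [-1.0, 2.56, -6.55, 16.78, -42.95]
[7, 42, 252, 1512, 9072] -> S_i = 7*6^i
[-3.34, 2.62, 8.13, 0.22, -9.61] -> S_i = Random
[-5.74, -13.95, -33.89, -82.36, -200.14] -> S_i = -5.74*2.43^i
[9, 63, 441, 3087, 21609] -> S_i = 9*7^i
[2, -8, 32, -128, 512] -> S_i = 2*-4^i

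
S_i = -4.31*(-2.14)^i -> [-4.31, 9.22, -19.74, 42.24, -90.39]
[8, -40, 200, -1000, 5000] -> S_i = 8*-5^i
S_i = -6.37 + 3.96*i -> [-6.37, -2.41, 1.55, 5.51, 9.47]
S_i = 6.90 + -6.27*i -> [6.9, 0.63, -5.64, -11.91, -18.18]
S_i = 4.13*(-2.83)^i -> [4.13, -11.69, 33.08, -93.61, 264.91]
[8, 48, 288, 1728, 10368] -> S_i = 8*6^i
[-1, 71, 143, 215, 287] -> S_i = -1 + 72*i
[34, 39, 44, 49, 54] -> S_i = 34 + 5*i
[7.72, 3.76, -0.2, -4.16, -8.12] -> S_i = 7.72 + -3.96*i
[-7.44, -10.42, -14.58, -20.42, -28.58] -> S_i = -7.44*1.40^i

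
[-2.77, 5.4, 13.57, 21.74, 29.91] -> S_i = -2.77 + 8.17*i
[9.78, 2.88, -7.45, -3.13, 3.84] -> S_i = Random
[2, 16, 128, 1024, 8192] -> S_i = 2*8^i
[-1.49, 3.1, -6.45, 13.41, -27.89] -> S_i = -1.49*(-2.08)^i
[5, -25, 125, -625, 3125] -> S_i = 5*-5^i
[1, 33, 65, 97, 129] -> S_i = 1 + 32*i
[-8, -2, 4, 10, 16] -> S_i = -8 + 6*i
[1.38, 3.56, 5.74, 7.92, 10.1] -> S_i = 1.38 + 2.18*i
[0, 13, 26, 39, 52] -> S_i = 0 + 13*i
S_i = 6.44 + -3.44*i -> [6.44, 3.0, -0.44, -3.88, -7.32]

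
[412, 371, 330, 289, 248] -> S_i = 412 + -41*i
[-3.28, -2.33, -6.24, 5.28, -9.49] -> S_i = Random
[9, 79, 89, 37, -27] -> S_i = Random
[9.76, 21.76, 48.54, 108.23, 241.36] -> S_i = 9.76*2.23^i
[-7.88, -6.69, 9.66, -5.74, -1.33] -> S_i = Random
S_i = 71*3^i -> [71, 213, 639, 1917, 5751]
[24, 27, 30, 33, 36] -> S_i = 24 + 3*i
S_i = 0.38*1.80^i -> [0.38, 0.68, 1.23, 2.22, 3.99]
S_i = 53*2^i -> [53, 106, 212, 424, 848]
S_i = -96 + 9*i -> [-96, -87, -78, -69, -60]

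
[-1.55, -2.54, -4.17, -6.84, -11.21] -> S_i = -1.55*1.64^i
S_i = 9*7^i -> [9, 63, 441, 3087, 21609]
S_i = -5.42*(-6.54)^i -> [-5.42, 35.45, -231.82, 1516.12, -9915.4]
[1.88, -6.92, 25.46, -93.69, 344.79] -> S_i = 1.88*(-3.68)^i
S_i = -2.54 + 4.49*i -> [-2.54, 1.95, 6.44, 10.93, 15.42]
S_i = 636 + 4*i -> [636, 640, 644, 648, 652]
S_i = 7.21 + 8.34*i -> [7.21, 15.55, 23.89, 32.23, 40.57]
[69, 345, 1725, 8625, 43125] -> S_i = 69*5^i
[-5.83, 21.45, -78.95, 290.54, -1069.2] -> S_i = -5.83*(-3.68)^i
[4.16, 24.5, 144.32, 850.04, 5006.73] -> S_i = 4.16*5.89^i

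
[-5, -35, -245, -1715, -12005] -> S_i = -5*7^i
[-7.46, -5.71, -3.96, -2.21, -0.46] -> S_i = -7.46 + 1.75*i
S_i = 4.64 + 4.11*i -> [4.64, 8.75, 12.86, 16.97, 21.08]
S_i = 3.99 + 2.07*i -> [3.99, 6.06, 8.13, 10.2, 12.27]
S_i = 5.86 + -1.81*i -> [5.86, 4.05, 2.24, 0.43, -1.38]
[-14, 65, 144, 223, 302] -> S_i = -14 + 79*i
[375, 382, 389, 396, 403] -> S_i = 375 + 7*i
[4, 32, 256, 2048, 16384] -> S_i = 4*8^i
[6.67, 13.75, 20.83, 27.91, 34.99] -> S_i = 6.67 + 7.08*i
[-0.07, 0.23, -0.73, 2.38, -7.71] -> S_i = -0.07*(-3.24)^i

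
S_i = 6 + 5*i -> [6, 11, 16, 21, 26]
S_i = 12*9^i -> [12, 108, 972, 8748, 78732]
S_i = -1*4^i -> [-1, -4, -16, -64, -256]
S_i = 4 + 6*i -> [4, 10, 16, 22, 28]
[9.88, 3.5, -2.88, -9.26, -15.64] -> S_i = 9.88 + -6.38*i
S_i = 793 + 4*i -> [793, 797, 801, 805, 809]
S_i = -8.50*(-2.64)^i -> [-8.5, 22.44, -59.24, 156.4, -412.89]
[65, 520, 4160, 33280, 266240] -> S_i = 65*8^i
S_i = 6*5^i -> [6, 30, 150, 750, 3750]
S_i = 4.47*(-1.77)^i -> [4.47, -7.91, 14.0, -24.79, 43.87]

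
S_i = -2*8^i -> [-2, -16, -128, -1024, -8192]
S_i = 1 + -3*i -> [1, -2, -5, -8, -11]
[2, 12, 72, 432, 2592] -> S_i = 2*6^i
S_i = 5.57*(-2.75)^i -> [5.57, -15.32, 42.12, -115.84, 318.56]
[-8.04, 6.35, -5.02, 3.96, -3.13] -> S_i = -8.04*(-0.79)^i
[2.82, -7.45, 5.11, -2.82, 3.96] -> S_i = Random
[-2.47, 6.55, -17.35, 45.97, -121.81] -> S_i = -2.47*(-2.65)^i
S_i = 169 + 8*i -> [169, 177, 185, 193, 201]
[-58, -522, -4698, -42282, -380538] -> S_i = -58*9^i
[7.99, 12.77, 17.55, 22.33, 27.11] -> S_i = 7.99 + 4.78*i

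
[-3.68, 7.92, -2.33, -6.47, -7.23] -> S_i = Random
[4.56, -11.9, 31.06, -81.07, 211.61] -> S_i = 4.56*(-2.61)^i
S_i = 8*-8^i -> [8, -64, 512, -4096, 32768]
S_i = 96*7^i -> [96, 672, 4704, 32928, 230496]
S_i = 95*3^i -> [95, 285, 855, 2565, 7695]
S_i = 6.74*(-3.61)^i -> [6.74, -24.33, 87.84, -317.09, 1144.69]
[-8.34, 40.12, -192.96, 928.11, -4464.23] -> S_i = -8.34*(-4.81)^i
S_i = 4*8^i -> [4, 32, 256, 2048, 16384]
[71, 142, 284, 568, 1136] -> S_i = 71*2^i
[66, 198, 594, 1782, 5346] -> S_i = 66*3^i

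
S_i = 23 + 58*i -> [23, 81, 139, 197, 255]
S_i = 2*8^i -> [2, 16, 128, 1024, 8192]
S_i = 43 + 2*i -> [43, 45, 47, 49, 51]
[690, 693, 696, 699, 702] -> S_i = 690 + 3*i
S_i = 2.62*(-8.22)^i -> [2.62, -21.54, 177.03, -1455.18, 11961.58]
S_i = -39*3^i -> [-39, -117, -351, -1053, -3159]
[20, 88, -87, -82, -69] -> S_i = Random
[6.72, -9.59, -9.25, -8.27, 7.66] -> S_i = Random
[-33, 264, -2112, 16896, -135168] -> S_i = -33*-8^i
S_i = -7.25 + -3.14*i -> [-7.25, -10.39, -13.53, -16.67, -19.81]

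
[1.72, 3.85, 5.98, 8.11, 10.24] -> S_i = 1.72 + 2.13*i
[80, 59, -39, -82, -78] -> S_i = Random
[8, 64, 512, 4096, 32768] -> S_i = 8*8^i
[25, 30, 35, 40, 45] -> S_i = 25 + 5*i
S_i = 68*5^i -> [68, 340, 1700, 8500, 42500]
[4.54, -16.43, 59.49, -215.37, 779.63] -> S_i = 4.54*(-3.62)^i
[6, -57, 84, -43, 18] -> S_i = Random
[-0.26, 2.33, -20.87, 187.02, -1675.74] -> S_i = -0.26*(-8.96)^i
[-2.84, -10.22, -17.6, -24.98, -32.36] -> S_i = -2.84 + -7.38*i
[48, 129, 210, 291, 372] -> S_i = 48 + 81*i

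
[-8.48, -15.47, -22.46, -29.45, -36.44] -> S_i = -8.48 + -6.99*i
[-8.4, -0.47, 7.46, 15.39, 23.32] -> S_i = -8.40 + 7.93*i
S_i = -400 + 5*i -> [-400, -395, -390, -385, -380]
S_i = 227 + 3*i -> [227, 230, 233, 236, 239]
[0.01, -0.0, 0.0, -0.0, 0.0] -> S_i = 0.01*(-0.49)^i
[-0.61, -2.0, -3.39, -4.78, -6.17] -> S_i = -0.61 + -1.39*i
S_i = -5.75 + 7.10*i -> [-5.75, 1.35, 8.45, 15.55, 22.65]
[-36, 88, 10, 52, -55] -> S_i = Random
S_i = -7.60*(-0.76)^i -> [-7.6, 5.78, -4.39, 3.34, -2.54]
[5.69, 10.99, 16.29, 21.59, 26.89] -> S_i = 5.69 + 5.30*i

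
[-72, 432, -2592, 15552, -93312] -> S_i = -72*-6^i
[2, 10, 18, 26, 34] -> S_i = 2 + 8*i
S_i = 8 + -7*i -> [8, 1, -6, -13, -20]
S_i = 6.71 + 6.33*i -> [6.71, 13.04, 19.37, 25.7, 32.03]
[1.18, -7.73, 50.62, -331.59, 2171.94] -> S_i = 1.18*(-6.55)^i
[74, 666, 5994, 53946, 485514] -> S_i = 74*9^i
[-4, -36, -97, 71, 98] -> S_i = Random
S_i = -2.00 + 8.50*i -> [-2.0, 6.5, 15.0, 23.5, 32.0]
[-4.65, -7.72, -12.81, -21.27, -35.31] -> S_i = -4.65*1.66^i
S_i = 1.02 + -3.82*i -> [1.02, -2.8, -6.62, -10.44, -14.26]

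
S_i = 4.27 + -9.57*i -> [4.27, -5.3, -14.87, -24.44, -34.01]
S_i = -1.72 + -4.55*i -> [-1.72, -6.27, -10.82, -15.37, -19.92]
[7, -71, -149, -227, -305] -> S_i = 7 + -78*i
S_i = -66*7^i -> [-66, -462, -3234, -22638, -158466]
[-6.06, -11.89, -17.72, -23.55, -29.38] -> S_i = -6.06 + -5.83*i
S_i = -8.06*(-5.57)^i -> [-8.06, 44.89, -250.06, 1392.84, -7758.11]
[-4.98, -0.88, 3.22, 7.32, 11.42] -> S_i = -4.98 + 4.10*i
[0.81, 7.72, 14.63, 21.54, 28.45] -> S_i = 0.81 + 6.91*i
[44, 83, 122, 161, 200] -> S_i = 44 + 39*i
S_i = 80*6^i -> [80, 480, 2880, 17280, 103680]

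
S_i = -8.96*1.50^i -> [-8.96, -13.44, -20.16, -30.24, -45.36]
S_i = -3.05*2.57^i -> [-3.05, -7.84, -20.14, -51.77, -133.06]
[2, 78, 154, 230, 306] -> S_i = 2 + 76*i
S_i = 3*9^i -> [3, 27, 243, 2187, 19683]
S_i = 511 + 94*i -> [511, 605, 699, 793, 887]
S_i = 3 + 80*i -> [3, 83, 163, 243, 323]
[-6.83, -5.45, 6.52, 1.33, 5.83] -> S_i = Random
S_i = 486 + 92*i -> [486, 578, 670, 762, 854]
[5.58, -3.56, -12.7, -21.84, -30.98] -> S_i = 5.58 + -9.14*i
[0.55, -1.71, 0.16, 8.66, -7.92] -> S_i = Random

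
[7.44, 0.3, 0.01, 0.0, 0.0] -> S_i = 7.44*0.04^i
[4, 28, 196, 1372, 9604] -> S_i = 4*7^i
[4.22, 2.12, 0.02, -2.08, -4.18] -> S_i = 4.22 + -2.10*i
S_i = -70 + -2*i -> [-70, -72, -74, -76, -78]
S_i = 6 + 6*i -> [6, 12, 18, 24, 30]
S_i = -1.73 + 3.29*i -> [-1.73, 1.56, 4.85, 8.14, 11.43]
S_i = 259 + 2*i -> [259, 261, 263, 265, 267]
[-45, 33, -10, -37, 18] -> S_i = Random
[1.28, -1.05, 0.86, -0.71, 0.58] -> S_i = 1.28*(-0.82)^i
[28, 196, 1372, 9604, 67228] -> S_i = 28*7^i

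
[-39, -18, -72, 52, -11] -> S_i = Random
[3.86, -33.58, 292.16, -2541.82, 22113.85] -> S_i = 3.86*(-8.70)^i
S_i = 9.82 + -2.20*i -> [9.82, 7.62, 5.42, 3.22, 1.02]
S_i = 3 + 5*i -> [3, 8, 13, 18, 23]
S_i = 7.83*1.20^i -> [7.83, 9.4, 11.28, 13.53, 16.24]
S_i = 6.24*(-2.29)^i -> [6.24, -14.29, 32.72, -74.94, 171.6]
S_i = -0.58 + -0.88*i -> [-0.58, -1.46, -2.34, -3.22, -4.1]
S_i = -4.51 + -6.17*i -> [-4.51, -10.68, -16.85, -23.02, -29.19]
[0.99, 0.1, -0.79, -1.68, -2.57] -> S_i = 0.99 + -0.89*i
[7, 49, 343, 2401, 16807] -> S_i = 7*7^i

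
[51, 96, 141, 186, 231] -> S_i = 51 + 45*i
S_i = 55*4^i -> [55, 220, 880, 3520, 14080]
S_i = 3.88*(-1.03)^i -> [3.88, -4.0, 4.12, -4.24, 4.37]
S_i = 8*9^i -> [8, 72, 648, 5832, 52488]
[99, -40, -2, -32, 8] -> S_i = Random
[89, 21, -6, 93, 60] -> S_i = Random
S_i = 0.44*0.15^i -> [0.44, 0.07, 0.01, 0.0, 0.0]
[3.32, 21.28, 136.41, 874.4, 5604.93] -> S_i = 3.32*6.41^i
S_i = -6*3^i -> [-6, -18, -54, -162, -486]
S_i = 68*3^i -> [68, 204, 612, 1836, 5508]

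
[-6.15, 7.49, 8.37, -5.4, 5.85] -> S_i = Random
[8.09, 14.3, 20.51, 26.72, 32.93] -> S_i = 8.09 + 6.21*i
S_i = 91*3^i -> [91, 273, 819, 2457, 7371]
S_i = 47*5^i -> [47, 235, 1175, 5875, 29375]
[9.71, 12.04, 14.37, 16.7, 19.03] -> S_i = 9.71 + 2.33*i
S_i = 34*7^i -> [34, 238, 1666, 11662, 81634]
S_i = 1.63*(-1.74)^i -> [1.63, -2.84, 4.93, -8.59, 14.94]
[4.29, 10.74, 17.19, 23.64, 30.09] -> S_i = 4.29 + 6.45*i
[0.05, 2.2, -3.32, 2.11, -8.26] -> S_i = Random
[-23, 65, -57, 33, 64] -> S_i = Random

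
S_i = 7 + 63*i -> [7, 70, 133, 196, 259]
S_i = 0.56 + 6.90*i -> [0.56, 7.46, 14.36, 21.26, 28.16]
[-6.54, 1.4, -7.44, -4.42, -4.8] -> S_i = Random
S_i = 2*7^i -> [2, 14, 98, 686, 4802]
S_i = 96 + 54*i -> [96, 150, 204, 258, 312]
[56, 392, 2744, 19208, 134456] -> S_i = 56*7^i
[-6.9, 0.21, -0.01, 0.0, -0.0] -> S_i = -6.90*(-0.03)^i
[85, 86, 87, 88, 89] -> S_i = 85 + 1*i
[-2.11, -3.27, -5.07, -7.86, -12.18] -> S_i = -2.11*1.55^i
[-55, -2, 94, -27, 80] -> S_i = Random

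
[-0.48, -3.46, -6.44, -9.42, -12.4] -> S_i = -0.48 + -2.98*i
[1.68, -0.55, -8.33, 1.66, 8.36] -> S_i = Random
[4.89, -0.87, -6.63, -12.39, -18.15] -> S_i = 4.89 + -5.76*i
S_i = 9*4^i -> [9, 36, 144, 576, 2304]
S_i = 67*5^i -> [67, 335, 1675, 8375, 41875]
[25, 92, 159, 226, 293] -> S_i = 25 + 67*i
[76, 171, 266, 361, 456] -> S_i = 76 + 95*i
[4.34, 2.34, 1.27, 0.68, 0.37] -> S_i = 4.34*0.54^i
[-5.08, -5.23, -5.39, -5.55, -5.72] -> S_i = -5.08*1.03^i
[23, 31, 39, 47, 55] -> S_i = 23 + 8*i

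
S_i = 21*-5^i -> [21, -105, 525, -2625, 13125]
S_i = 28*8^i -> [28, 224, 1792, 14336, 114688]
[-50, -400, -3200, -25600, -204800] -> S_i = -50*8^i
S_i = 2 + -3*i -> [2, -1, -4, -7, -10]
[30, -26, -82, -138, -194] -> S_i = 30 + -56*i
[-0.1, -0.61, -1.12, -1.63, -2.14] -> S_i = -0.10 + -0.51*i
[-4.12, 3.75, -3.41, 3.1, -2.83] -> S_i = -4.12*(-0.91)^i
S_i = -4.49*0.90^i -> [-4.49, -4.04, -3.64, -3.27, -2.95]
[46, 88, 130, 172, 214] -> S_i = 46 + 42*i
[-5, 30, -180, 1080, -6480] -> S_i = -5*-6^i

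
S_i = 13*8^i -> [13, 104, 832, 6656, 53248]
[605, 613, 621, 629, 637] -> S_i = 605 + 8*i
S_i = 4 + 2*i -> [4, 6, 8, 10, 12]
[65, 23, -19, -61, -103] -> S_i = 65 + -42*i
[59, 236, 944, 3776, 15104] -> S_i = 59*4^i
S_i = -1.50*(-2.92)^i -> [-1.5, 4.38, -12.79, 37.35, -109.05]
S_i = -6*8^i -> [-6, -48, -384, -3072, -24576]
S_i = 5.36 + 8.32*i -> [5.36, 13.68, 22.0, 30.32, 38.64]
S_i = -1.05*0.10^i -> [-1.05, -0.11, -0.01, -0.0, -0.0]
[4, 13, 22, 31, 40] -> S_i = 4 + 9*i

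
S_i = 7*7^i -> [7, 49, 343, 2401, 16807]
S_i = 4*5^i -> [4, 20, 100, 500, 2500]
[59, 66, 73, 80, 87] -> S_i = 59 + 7*i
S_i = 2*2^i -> [2, 4, 8, 16, 32]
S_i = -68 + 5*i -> [-68, -63, -58, -53, -48]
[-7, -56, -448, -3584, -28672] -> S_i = -7*8^i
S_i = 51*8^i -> [51, 408, 3264, 26112, 208896]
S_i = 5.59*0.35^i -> [5.59, 1.96, 0.68, 0.24, 0.08]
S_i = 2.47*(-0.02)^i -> [2.47, -0.05, 0.0, -0.0, 0.0]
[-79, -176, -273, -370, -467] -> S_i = -79 + -97*i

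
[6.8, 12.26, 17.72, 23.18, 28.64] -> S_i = 6.80 + 5.46*i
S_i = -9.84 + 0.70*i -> [-9.84, -9.14, -8.44, -7.74, -7.04]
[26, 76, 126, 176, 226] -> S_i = 26 + 50*i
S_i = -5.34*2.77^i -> [-5.34, -14.79, -40.97, -113.5, -314.38]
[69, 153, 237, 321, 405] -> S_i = 69 + 84*i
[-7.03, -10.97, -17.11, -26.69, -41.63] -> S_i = -7.03*1.56^i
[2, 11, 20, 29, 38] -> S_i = 2 + 9*i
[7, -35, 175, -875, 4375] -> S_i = 7*-5^i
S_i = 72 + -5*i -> [72, 67, 62, 57, 52]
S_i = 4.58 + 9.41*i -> [4.58, 13.99, 23.4, 32.81, 42.22]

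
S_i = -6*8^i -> [-6, -48, -384, -3072, -24576]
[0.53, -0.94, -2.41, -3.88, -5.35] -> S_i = 0.53 + -1.47*i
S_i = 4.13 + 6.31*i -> [4.13, 10.44, 16.75, 23.06, 29.37]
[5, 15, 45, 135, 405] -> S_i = 5*3^i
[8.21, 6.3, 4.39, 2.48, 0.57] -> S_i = 8.21 + -1.91*i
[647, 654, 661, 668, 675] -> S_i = 647 + 7*i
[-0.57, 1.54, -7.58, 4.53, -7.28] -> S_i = Random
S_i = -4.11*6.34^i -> [-4.11, -26.06, -165.2, -1047.39, -6640.47]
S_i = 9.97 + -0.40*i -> [9.97, 9.57, 9.17, 8.77, 8.37]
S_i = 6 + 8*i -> [6, 14, 22, 30, 38]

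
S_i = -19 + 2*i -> [-19, -17, -15, -13, -11]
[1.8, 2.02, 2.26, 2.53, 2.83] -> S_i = 1.80*1.12^i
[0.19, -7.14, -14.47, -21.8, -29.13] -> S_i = 0.19 + -7.33*i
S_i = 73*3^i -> [73, 219, 657, 1971, 5913]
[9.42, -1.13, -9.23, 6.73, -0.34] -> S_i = Random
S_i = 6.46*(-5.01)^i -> [6.46, -32.36, 162.15, -812.35, 4069.9]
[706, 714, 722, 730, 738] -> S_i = 706 + 8*i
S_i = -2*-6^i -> [-2, 12, -72, 432, -2592]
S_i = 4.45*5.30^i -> [4.45, 23.58, 125.0, 662.5, 3511.26]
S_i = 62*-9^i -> [62, -558, 5022, -45198, 406782]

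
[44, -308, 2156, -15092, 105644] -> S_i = 44*-7^i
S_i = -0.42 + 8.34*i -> [-0.42, 7.92, 16.26, 24.6, 32.94]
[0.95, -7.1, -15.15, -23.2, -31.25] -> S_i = 0.95 + -8.05*i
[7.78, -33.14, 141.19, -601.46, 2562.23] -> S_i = 7.78*(-4.26)^i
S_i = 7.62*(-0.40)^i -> [7.62, -3.05, 1.22, -0.49, 0.2]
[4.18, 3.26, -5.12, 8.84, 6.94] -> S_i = Random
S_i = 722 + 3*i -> [722, 725, 728, 731, 734]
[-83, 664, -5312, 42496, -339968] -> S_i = -83*-8^i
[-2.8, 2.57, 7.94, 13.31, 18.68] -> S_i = -2.80 + 5.37*i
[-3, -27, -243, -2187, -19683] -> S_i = -3*9^i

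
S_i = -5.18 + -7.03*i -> [-5.18, -12.21, -19.24, -26.27, -33.3]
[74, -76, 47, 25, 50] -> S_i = Random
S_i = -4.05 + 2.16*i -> [-4.05, -1.89, 0.27, 2.43, 4.59]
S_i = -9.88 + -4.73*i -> [-9.88, -14.61, -19.34, -24.07, -28.8]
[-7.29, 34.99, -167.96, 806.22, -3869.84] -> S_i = -7.29*(-4.80)^i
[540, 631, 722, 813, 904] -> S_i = 540 + 91*i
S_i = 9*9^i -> [9, 81, 729, 6561, 59049]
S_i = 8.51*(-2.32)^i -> [8.51, -19.74, 45.8, -106.27, 246.54]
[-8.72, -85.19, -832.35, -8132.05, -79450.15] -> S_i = -8.72*9.77^i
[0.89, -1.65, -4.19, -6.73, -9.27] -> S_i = 0.89 + -2.54*i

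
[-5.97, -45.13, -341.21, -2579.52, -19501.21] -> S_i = -5.97*7.56^i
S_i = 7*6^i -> [7, 42, 252, 1512, 9072]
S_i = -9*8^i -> [-9, -72, -576, -4608, -36864]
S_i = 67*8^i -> [67, 536, 4288, 34304, 274432]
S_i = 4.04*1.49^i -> [4.04, 6.02, 8.97, 13.36, 19.91]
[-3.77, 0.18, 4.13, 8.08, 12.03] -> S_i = -3.77 + 3.95*i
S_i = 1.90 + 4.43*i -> [1.9, 6.33, 10.76, 15.19, 19.62]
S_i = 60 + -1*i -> [60, 59, 58, 57, 56]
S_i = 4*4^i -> [4, 16, 64, 256, 1024]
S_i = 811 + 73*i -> [811, 884, 957, 1030, 1103]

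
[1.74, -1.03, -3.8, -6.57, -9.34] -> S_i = 1.74 + -2.77*i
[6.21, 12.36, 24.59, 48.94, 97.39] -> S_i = 6.21*1.99^i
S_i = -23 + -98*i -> [-23, -121, -219, -317, -415]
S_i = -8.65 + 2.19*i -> [-8.65, -6.46, -4.27, -2.08, 0.11]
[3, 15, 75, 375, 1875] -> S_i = 3*5^i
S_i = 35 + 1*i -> [35, 36, 37, 38, 39]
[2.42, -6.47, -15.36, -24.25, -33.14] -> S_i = 2.42 + -8.89*i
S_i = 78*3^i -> [78, 234, 702, 2106, 6318]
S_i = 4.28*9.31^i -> [4.28, 39.85, 370.97, 3453.77, 32154.55]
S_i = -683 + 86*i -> [-683, -597, -511, -425, -339]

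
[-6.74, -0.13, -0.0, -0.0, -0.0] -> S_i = -6.74*0.02^i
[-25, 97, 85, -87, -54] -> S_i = Random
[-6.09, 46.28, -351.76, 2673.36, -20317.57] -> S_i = -6.09*(-7.60)^i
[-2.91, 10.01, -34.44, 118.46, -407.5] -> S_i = -2.91*(-3.44)^i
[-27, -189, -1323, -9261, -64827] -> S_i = -27*7^i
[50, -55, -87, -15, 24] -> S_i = Random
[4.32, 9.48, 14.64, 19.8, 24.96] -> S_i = 4.32 + 5.16*i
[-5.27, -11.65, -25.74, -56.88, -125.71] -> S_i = -5.27*2.21^i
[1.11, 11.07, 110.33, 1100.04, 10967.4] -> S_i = 1.11*9.97^i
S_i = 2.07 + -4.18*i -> [2.07, -2.11, -6.29, -10.47, -14.65]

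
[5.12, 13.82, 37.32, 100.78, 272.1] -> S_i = 5.12*2.70^i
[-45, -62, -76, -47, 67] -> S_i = Random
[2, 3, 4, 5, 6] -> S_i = 2 + 1*i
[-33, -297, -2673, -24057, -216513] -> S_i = -33*9^i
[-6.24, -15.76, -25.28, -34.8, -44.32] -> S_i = -6.24 + -9.52*i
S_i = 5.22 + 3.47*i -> [5.22, 8.69, 12.16, 15.63, 19.1]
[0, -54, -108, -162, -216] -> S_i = 0 + -54*i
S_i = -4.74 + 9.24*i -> [-4.74, 4.5, 13.74, 22.98, 32.22]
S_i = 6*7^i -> [6, 42, 294, 2058, 14406]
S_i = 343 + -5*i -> [343, 338, 333, 328, 323]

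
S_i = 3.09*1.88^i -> [3.09, 5.81, 10.92, 20.53, 38.6]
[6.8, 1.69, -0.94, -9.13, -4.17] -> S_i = Random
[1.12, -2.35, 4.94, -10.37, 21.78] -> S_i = 1.12*(-2.10)^i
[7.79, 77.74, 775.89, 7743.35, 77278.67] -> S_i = 7.79*9.98^i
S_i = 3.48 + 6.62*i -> [3.48, 10.1, 16.72, 23.34, 29.96]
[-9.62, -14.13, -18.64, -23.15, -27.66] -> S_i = -9.62 + -4.51*i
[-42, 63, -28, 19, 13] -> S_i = Random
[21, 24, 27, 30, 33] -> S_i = 21 + 3*i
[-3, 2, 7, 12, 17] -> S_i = -3 + 5*i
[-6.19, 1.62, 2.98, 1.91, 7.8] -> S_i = Random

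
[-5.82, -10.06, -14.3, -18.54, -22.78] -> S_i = -5.82 + -4.24*i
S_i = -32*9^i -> [-32, -288, -2592, -23328, -209952]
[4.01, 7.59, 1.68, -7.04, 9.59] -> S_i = Random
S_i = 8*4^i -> [8, 32, 128, 512, 2048]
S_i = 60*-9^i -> [60, -540, 4860, -43740, 393660]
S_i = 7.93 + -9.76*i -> [7.93, -1.83, -11.59, -21.35, -31.11]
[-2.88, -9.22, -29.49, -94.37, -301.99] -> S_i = -2.88*3.20^i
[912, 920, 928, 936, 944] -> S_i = 912 + 8*i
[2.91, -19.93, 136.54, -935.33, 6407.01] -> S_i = 2.91*(-6.85)^i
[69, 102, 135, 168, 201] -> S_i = 69 + 33*i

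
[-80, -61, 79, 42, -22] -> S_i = Random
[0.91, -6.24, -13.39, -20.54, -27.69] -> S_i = 0.91 + -7.15*i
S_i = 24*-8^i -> [24, -192, 1536, -12288, 98304]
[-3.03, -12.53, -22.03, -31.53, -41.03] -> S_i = -3.03 + -9.50*i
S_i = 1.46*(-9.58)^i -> [1.46, -13.99, 133.99, -1283.66, 12297.45]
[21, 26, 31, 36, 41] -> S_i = 21 + 5*i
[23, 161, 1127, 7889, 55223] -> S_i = 23*7^i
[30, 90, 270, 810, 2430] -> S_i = 30*3^i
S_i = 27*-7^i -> [27, -189, 1323, -9261, 64827]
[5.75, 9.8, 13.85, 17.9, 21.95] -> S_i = 5.75 + 4.05*i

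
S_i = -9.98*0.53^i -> [-9.98, -5.29, -2.8, -1.49, -0.79]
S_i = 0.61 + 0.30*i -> [0.61, 0.91, 1.21, 1.51, 1.81]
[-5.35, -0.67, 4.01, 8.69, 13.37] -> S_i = -5.35 + 4.68*i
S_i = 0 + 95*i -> [0, 95, 190, 285, 380]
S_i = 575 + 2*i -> [575, 577, 579, 581, 583]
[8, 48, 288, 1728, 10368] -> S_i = 8*6^i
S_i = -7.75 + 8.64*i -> [-7.75, 0.89, 9.53, 18.17, 26.81]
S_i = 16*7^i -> [16, 112, 784, 5488, 38416]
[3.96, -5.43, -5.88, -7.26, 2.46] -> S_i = Random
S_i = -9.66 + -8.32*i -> [-9.66, -17.98, -26.3, -34.62, -42.94]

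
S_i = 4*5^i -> [4, 20, 100, 500, 2500]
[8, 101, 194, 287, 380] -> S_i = 8 + 93*i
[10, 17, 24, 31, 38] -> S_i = 10 + 7*i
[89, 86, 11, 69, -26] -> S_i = Random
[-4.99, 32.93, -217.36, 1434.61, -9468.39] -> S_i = -4.99*(-6.60)^i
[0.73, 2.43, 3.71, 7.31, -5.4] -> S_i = Random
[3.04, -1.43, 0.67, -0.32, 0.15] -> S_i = 3.04*(-0.47)^i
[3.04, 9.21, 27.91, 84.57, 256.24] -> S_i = 3.04*3.03^i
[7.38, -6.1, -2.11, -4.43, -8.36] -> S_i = Random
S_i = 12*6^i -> [12, 72, 432, 2592, 15552]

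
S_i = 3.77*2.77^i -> [3.77, 10.44, 28.93, 80.13, 221.95]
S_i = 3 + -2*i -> [3, 1, -1, -3, -5]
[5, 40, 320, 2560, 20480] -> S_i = 5*8^i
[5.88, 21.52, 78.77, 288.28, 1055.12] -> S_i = 5.88*3.66^i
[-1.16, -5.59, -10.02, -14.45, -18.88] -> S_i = -1.16 + -4.43*i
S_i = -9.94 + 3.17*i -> [-9.94, -6.77, -3.6, -0.43, 2.74]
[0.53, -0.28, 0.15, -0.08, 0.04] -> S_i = 0.53*(-0.53)^i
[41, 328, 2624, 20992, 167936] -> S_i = 41*8^i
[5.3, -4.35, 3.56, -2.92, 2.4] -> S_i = 5.30*(-0.82)^i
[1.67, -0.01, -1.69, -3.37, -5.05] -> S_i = 1.67 + -1.68*i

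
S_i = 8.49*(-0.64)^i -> [8.49, -5.43, 3.48, -2.23, 1.42]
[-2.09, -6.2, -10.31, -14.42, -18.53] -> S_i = -2.09 + -4.11*i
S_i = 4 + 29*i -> [4, 33, 62, 91, 120]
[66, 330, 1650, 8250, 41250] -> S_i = 66*5^i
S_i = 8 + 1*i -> [8, 9, 10, 11, 12]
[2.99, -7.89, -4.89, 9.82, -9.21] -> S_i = Random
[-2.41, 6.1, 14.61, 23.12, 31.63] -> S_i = -2.41 + 8.51*i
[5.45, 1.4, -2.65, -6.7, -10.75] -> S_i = 5.45 + -4.05*i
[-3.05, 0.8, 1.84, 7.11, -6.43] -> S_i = Random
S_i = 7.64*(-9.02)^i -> [7.64, -68.91, 621.59, -5606.77, 50573.09]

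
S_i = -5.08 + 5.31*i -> [-5.08, 0.23, 5.54, 10.85, 16.16]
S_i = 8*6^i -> [8, 48, 288, 1728, 10368]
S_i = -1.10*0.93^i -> [-1.1, -1.02, -0.95, -0.88, -0.82]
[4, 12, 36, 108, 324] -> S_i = 4*3^i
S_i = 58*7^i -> [58, 406, 2842, 19894, 139258]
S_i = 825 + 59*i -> [825, 884, 943, 1002, 1061]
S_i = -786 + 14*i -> [-786, -772, -758, -744, -730]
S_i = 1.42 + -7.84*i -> [1.42, -6.42, -14.26, -22.1, -29.94]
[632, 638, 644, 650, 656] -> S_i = 632 + 6*i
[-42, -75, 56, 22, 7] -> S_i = Random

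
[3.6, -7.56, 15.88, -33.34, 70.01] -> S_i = 3.60*(-2.10)^i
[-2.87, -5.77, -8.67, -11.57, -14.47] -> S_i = -2.87 + -2.90*i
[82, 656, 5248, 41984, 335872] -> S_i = 82*8^i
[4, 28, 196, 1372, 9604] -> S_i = 4*7^i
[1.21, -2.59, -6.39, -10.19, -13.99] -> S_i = 1.21 + -3.80*i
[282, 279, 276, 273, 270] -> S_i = 282 + -3*i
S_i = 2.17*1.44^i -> [2.17, 3.12, 4.5, 6.48, 9.33]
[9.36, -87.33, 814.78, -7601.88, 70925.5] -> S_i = 9.36*(-9.33)^i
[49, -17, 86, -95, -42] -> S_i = Random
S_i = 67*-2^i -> [67, -134, 268, -536, 1072]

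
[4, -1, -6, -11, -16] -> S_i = 4 + -5*i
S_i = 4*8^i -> [4, 32, 256, 2048, 16384]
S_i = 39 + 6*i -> [39, 45, 51, 57, 63]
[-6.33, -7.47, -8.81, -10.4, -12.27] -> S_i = -6.33*1.18^i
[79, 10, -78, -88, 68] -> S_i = Random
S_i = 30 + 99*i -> [30, 129, 228, 327, 426]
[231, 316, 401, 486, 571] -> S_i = 231 + 85*i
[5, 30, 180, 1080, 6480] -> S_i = 5*6^i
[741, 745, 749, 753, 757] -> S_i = 741 + 4*i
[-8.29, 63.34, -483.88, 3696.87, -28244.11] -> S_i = -8.29*(-7.64)^i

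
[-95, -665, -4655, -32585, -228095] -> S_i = -95*7^i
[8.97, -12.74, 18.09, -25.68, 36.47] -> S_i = 8.97*(-1.42)^i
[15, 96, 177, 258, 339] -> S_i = 15 + 81*i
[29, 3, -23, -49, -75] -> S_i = 29 + -26*i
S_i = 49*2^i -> [49, 98, 196, 392, 784]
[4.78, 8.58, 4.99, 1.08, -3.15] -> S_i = Random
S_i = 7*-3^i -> [7, -21, 63, -189, 567]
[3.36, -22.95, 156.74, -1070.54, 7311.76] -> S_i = 3.36*(-6.83)^i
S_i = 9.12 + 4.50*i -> [9.12, 13.62, 18.12, 22.62, 27.12]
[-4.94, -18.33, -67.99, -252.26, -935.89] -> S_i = -4.94*3.71^i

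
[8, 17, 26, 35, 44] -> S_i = 8 + 9*i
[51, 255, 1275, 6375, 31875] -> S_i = 51*5^i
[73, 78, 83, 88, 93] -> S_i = 73 + 5*i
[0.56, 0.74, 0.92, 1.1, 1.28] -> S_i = 0.56 + 0.18*i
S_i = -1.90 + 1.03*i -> [-1.9, -0.87, 0.16, 1.19, 2.22]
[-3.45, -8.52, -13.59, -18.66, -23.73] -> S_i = -3.45 + -5.07*i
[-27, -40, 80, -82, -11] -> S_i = Random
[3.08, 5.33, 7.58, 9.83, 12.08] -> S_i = 3.08 + 2.25*i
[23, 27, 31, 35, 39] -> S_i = 23 + 4*i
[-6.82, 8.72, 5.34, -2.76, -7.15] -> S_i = Random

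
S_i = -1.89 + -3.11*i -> [-1.89, -5.0, -8.11, -11.22, -14.33]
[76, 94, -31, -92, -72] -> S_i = Random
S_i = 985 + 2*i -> [985, 987, 989, 991, 993]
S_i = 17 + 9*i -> [17, 26, 35, 44, 53]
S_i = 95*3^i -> [95, 285, 855, 2565, 7695]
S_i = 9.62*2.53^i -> [9.62, 24.34, 61.58, 155.79, 394.15]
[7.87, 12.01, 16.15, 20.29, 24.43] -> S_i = 7.87 + 4.14*i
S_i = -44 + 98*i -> [-44, 54, 152, 250, 348]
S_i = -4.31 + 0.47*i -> [-4.31, -3.84, -3.37, -2.9, -2.43]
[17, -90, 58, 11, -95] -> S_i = Random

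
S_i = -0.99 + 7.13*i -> [-0.99, 6.14, 13.27, 20.4, 27.53]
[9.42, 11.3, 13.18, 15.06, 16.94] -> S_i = 9.42 + 1.88*i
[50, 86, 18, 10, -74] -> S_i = Random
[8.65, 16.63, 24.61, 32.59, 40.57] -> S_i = 8.65 + 7.98*i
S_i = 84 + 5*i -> [84, 89, 94, 99, 104]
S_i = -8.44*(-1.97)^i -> [-8.44, 16.63, -32.75, 64.53, -127.12]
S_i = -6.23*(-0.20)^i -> [-6.23, 1.25, -0.25, 0.05, -0.01]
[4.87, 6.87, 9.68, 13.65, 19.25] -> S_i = 4.87*1.41^i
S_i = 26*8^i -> [26, 208, 1664, 13312, 106496]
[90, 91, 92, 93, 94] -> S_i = 90 + 1*i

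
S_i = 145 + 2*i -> [145, 147, 149, 151, 153]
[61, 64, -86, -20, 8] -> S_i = Random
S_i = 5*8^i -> [5, 40, 320, 2560, 20480]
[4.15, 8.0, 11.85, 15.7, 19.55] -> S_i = 4.15 + 3.85*i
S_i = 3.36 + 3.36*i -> [3.36, 6.72, 10.08, 13.44, 16.8]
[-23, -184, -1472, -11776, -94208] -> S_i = -23*8^i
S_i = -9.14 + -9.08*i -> [-9.14, -18.22, -27.3, -36.38, -45.46]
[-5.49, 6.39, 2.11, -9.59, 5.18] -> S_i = Random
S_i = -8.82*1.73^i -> [-8.82, -15.26, -26.4, -45.67, -79.0]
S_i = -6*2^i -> [-6, -12, -24, -48, -96]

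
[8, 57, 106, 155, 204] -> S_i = 8 + 49*i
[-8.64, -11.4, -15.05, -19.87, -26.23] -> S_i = -8.64*1.32^i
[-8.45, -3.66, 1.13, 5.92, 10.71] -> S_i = -8.45 + 4.79*i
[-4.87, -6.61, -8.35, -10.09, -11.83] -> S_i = -4.87 + -1.74*i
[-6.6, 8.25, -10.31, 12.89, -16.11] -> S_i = -6.60*(-1.25)^i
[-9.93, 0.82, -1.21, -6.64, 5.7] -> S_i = Random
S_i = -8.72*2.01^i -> [-8.72, -17.53, -35.23, -70.81, -142.33]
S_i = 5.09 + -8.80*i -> [5.09, -3.71, -12.51, -21.31, -30.11]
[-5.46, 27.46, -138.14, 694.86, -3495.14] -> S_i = -5.46*(-5.03)^i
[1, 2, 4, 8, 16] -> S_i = 1*2^i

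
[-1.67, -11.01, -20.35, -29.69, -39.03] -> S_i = -1.67 + -9.34*i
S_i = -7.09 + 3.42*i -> [-7.09, -3.67, -0.25, 3.17, 6.59]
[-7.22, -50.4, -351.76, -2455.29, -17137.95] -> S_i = -7.22*6.98^i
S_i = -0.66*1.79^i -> [-0.66, -1.18, -2.11, -3.79, -6.78]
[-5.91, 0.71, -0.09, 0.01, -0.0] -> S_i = -5.91*(-0.12)^i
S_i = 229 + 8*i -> [229, 237, 245, 253, 261]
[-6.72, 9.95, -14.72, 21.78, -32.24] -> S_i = -6.72*(-1.48)^i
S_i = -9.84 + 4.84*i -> [-9.84, -5.0, -0.16, 4.68, 9.52]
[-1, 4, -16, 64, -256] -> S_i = -1*-4^i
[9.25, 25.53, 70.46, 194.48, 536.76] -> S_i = 9.25*2.76^i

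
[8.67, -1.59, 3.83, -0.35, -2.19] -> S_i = Random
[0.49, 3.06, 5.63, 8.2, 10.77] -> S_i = 0.49 + 2.57*i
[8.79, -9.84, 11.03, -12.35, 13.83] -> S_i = 8.79*(-1.12)^i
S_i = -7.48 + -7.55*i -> [-7.48, -15.03, -22.58, -30.13, -37.68]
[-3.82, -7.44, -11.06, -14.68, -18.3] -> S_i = -3.82 + -3.62*i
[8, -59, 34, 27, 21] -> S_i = Random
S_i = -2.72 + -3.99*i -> [-2.72, -6.71, -10.7, -14.69, -18.68]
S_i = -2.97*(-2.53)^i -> [-2.97, 7.51, -19.01, 48.1, -121.69]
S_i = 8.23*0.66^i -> [8.23, 5.43, 3.58, 2.37, 1.56]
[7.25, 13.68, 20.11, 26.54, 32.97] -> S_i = 7.25 + 6.43*i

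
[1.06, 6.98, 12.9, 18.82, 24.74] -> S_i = 1.06 + 5.92*i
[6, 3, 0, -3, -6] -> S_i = 6 + -3*i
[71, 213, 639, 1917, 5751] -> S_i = 71*3^i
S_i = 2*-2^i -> [2, -4, 8, -16, 32]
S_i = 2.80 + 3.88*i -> [2.8, 6.68, 10.56, 14.44, 18.32]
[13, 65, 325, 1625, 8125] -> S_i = 13*5^i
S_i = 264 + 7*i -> [264, 271, 278, 285, 292]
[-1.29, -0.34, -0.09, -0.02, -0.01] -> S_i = -1.29*0.26^i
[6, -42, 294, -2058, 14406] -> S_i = 6*-7^i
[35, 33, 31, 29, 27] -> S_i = 35 + -2*i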